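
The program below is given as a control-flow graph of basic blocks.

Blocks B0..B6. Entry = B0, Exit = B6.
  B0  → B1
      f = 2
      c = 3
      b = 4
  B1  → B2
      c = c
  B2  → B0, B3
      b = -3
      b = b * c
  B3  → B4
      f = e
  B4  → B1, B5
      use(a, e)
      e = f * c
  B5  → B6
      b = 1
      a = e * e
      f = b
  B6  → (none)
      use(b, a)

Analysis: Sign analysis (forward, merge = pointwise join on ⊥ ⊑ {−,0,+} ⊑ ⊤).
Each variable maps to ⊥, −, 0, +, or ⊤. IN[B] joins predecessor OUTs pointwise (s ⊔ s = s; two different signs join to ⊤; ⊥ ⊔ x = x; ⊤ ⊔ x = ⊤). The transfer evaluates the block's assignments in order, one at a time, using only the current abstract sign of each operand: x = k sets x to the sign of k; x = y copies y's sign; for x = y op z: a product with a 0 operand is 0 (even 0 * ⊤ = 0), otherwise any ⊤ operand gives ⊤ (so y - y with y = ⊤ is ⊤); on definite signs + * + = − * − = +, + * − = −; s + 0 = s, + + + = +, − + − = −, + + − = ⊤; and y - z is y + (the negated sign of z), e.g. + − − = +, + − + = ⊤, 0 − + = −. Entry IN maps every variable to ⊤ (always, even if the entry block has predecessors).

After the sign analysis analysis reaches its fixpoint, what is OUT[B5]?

Answer: {a: ⊤, b: +, c: +, d: ⊤, e: ⊤, f: +}

Derivation:
Fixpoint table:
  B0:   IN=(all ⊤)   OUT={b:+, c:+, f:+; rest ⊤}
  B1:   IN={c:+; rest ⊤}   OUT={c:+; rest ⊤}
  B2:   IN={c:+; rest ⊤}   OUT={b:-, c:+; rest ⊤}
  B3:   IN={b:-, c:+; rest ⊤}   OUT={b:-, c:+; rest ⊤}
  B4:   IN={b:-, c:+; rest ⊤}   OUT={b:-, c:+; rest ⊤}
  B5:   IN={b:-, c:+; rest ⊤}   OUT={b:+, c:+, f:+; rest ⊤}
  B6:   IN={b:+, c:+, f:+; rest ⊤}   OUT={b:+, c:+, f:+; rest ⊤}

Merge at B5: IN[B5] = OUT[B4] = {a: ⊤, b: -, c: +, d: ⊤, e: ⊤, f: ⊤}
Applying B5's transfer function to that IN value gives OUT[B5] (row B5 above).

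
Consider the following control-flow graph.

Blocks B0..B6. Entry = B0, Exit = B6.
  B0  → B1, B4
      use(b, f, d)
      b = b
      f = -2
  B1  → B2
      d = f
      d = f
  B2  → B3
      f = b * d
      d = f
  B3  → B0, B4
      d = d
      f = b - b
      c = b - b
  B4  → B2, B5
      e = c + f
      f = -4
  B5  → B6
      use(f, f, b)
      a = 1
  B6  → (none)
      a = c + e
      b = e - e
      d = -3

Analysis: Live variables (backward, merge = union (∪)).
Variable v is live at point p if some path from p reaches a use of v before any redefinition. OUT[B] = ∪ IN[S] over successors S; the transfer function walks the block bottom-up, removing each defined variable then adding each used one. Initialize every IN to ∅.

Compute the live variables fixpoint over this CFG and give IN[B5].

Answer: {b, c, e, f}

Trace:
Fixpoint table:
  B0:   IN={b, c, d, f}   OUT={b, c, d, f}
  B1:   IN={b, f}   OUT={b, d}
  B2:   IN={b, d}   OUT={b, d}
  B3:   IN={b, d}   OUT={b, c, d, f}
  B4:   IN={b, c, d, f}   OUT={b, c, d, e, f}
  B5:   IN={b, c, e, f}   OUT={c, e}
  B6:   IN={c, e}   OUT={}

Merge at B5: OUT[B5] = IN[B6] = {c, e}
Applying B5's transfer function to that OUT value gives IN[B5] (row B5 above).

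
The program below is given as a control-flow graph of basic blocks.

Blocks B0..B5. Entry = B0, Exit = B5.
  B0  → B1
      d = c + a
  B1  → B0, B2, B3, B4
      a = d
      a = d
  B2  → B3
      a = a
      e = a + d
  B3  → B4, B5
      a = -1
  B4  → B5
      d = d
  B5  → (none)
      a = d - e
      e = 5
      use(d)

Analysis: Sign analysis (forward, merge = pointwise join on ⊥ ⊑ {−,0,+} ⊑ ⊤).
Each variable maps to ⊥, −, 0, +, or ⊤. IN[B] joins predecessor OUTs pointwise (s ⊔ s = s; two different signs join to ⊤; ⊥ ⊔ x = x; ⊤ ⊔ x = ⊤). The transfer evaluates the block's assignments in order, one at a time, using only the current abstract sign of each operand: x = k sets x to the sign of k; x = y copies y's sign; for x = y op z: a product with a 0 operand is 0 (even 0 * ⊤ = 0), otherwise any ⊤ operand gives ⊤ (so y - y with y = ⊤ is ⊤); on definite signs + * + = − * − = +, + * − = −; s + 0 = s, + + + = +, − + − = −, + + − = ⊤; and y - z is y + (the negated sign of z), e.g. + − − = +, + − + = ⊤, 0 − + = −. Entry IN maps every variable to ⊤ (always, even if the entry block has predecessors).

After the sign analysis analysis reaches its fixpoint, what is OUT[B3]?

Answer: {a: -, b: ⊤, c: ⊤, d: ⊤, e: ⊤, f: ⊤}

Trace:
Converged values:
  B0: | IN=(all ⊤) | OUT=(all ⊤)
  B1: | IN=(all ⊤) | OUT=(all ⊤)
  B2: | IN=(all ⊤) | OUT=(all ⊤)
  B3: | IN=(all ⊤) | OUT={a:-; rest ⊤}
  B4: | IN=(all ⊤) | OUT=(all ⊤)
  B5: | IN=(all ⊤) | OUT={e:+; rest ⊤}

Merge at B3: IN[B3] = OUT[B1] ⊔ OUT[B2] = {a: ⊤, b: ⊤, c: ⊤, d: ⊤, e: ⊤, f: ⊤}
Applying B3's transfer function to that IN value gives OUT[B3] (row B3 above).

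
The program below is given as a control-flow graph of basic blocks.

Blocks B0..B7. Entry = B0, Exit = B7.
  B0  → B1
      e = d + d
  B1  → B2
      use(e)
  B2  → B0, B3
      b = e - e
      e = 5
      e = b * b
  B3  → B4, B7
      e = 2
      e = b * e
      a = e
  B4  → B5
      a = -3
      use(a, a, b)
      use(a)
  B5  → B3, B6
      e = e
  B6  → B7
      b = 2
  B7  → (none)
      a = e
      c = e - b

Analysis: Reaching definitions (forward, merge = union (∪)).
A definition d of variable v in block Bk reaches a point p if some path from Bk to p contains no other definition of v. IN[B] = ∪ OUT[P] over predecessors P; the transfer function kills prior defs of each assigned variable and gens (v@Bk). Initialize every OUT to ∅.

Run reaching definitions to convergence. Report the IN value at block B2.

Answer: {b@B2, e@B0}

Trace:
Per-block solution:
  B0: | IN={b@B2, e@B2} | OUT={b@B2, e@B0}
  B1: | IN={b@B2, e@B0} | OUT={b@B2, e@B0}
  B2: | IN={b@B2, e@B0} | OUT={b@B2, e@B2}
  B3: | IN={a@B4, b@B2, e@B2, e@B5} | OUT={a@B3, b@B2, e@B3}
  B4: | IN={a@B3, b@B2, e@B3} | OUT={a@B4, b@B2, e@B3}
  B5: | IN={a@B4, b@B2, e@B3} | OUT={a@B4, b@B2, e@B5}
  B6: | IN={a@B4, b@B2, e@B5} | OUT={a@B4, b@B6, e@B5}
  B7: | IN={a@B3, a@B4, b@B2, b@B6, e@B3, e@B5} | OUT={a@B7, b@B2, b@B6, c@B7, e@B3, e@B5}

Merge at B2: IN[B2] = OUT[B1] = {b@B2, e@B0}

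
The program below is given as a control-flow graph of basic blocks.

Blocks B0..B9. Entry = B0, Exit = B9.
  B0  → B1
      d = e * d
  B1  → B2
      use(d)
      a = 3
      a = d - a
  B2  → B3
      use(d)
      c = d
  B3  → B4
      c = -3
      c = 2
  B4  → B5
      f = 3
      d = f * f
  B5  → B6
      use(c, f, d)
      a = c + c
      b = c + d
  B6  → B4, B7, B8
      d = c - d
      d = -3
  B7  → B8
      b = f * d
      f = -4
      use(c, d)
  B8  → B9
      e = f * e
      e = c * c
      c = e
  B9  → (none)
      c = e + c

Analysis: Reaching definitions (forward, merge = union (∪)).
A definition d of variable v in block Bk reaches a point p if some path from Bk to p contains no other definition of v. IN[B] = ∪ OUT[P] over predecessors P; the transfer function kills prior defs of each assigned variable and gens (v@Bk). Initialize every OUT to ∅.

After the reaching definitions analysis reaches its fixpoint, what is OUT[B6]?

Per-block solution:
  B0:  IN={}  OUT={d@B0}
  B1:  IN={d@B0}  OUT={a@B1, d@B0}
  B2:  IN={a@B1, d@B0}  OUT={a@B1, c@B2, d@B0}
  B3:  IN={a@B1, c@B2, d@B0}  OUT={a@B1, c@B3, d@B0}
  B4:  IN={a@B1, a@B5, b@B5, c@B3, d@B0, d@B6, f@B4}  OUT={a@B1, a@B5, b@B5, c@B3, d@B4, f@B4}
  B5:  IN={a@B1, a@B5, b@B5, c@B3, d@B4, f@B4}  OUT={a@B5, b@B5, c@B3, d@B4, f@B4}
  B6:  IN={a@B5, b@B5, c@B3, d@B4, f@B4}  OUT={a@B5, b@B5, c@B3, d@B6, f@B4}
  B7:  IN={a@B5, b@B5, c@B3, d@B6, f@B4}  OUT={a@B5, b@B7, c@B3, d@B6, f@B7}
  B8:  IN={a@B5, b@B5, b@B7, c@B3, d@B6, f@B4, f@B7}  OUT={a@B5, b@B5, b@B7, c@B8, d@B6, e@B8, f@B4, f@B7}
  B9:  IN={a@B5, b@B5, b@B7, c@B8, d@B6, e@B8, f@B4, f@B7}  OUT={a@B5, b@B5, b@B7, c@B9, d@B6, e@B8, f@B4, f@B7}

Merge at B6: IN[B6] = OUT[B5] = {a@B5, b@B5, c@B3, d@B4, f@B4}
Applying B6's transfer function to that IN value gives OUT[B6] (row B6 above).

Answer: {a@B5, b@B5, c@B3, d@B6, f@B4}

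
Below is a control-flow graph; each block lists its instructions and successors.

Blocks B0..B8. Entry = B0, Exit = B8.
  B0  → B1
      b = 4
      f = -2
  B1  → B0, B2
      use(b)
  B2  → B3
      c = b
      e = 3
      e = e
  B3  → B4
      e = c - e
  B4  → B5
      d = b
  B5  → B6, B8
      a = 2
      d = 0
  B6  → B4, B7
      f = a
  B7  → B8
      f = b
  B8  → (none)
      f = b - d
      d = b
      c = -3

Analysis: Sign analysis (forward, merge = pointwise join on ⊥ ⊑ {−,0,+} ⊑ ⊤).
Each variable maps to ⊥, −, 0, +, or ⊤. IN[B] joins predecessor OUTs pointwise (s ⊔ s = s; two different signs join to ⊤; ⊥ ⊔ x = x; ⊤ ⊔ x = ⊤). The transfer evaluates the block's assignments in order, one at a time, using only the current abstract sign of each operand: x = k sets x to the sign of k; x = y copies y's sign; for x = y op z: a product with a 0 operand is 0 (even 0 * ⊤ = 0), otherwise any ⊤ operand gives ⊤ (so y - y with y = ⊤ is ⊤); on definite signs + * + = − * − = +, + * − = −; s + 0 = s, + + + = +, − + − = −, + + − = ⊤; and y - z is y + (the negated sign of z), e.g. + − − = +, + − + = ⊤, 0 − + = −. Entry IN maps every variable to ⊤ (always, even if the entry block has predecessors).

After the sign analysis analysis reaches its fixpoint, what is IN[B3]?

Per-block solution:
  B0:   IN=(all ⊤)   OUT={b:+, f:-; rest ⊤}
  B1:   IN={b:+, f:-; rest ⊤}   OUT={b:+, f:-; rest ⊤}
  B2:   IN={b:+, f:-; rest ⊤}   OUT={b:+, c:+, e:+, f:-; rest ⊤}
  B3:   IN={b:+, c:+, e:+, f:-; rest ⊤}   OUT={b:+, c:+, f:-; rest ⊤}
  B4:   IN={b:+, c:+; rest ⊤}   OUT={b:+, c:+, d:+; rest ⊤}
  B5:   IN={b:+, c:+, d:+; rest ⊤}   OUT={a:+, b:+, c:+, d:0; rest ⊤}
  B6:   IN={a:+, b:+, c:+, d:0; rest ⊤}   OUT={a:+, b:+, c:+, d:0, f:+; rest ⊤}
  B7:   IN={a:+, b:+, c:+, d:0, f:+; rest ⊤}   OUT={a:+, b:+, c:+, d:0, f:+; rest ⊤}
  B8:   IN={a:+, b:+, c:+, d:0; rest ⊤}   OUT={a:+, b:+, c:-, d:+, f:+; rest ⊤}

Merge at B3: IN[B3] = OUT[B2] = {a: ⊤, b: +, c: +, d: ⊤, e: +, f: -}

Answer: {a: ⊤, b: +, c: +, d: ⊤, e: +, f: -}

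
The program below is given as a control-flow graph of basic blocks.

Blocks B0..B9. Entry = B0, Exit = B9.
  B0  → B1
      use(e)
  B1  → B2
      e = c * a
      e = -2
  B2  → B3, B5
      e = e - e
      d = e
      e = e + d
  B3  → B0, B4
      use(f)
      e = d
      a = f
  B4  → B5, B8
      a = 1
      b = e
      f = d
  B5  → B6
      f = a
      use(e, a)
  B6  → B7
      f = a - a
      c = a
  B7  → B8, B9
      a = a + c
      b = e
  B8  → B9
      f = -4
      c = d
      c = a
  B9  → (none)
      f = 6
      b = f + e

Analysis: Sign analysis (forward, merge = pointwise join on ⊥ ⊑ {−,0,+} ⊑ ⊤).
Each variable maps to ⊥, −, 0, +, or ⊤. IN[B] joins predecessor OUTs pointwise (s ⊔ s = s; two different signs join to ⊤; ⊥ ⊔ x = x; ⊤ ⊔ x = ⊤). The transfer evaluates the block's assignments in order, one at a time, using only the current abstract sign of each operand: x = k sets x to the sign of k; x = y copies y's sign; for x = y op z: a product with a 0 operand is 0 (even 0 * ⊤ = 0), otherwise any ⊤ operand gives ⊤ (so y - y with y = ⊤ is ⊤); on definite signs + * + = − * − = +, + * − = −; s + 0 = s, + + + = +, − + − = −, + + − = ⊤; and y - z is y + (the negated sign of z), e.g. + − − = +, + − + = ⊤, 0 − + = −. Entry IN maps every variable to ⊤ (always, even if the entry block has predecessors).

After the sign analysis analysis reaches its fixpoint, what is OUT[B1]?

Converged values:
  B0:   IN=(all ⊤)   OUT=(all ⊤)
  B1:   IN=(all ⊤)   OUT={e:-; rest ⊤}
  B2:   IN={e:-; rest ⊤}   OUT=(all ⊤)
  B3:   IN=(all ⊤)   OUT=(all ⊤)
  B4:   IN=(all ⊤)   OUT={a:+; rest ⊤}
  B5:   IN=(all ⊤)   OUT=(all ⊤)
  B6:   IN=(all ⊤)   OUT=(all ⊤)
  B7:   IN=(all ⊤)   OUT=(all ⊤)
  B8:   IN=(all ⊤)   OUT={f:-; rest ⊤}
  B9:   IN=(all ⊤)   OUT={f:+; rest ⊤}

Merge at B1: IN[B1] = OUT[B0] = {a: ⊤, b: ⊤, c: ⊤, d: ⊤, e: ⊤, f: ⊤}
Applying B1's transfer function to that IN value gives OUT[B1] (row B1 above).

Answer: {a: ⊤, b: ⊤, c: ⊤, d: ⊤, e: -, f: ⊤}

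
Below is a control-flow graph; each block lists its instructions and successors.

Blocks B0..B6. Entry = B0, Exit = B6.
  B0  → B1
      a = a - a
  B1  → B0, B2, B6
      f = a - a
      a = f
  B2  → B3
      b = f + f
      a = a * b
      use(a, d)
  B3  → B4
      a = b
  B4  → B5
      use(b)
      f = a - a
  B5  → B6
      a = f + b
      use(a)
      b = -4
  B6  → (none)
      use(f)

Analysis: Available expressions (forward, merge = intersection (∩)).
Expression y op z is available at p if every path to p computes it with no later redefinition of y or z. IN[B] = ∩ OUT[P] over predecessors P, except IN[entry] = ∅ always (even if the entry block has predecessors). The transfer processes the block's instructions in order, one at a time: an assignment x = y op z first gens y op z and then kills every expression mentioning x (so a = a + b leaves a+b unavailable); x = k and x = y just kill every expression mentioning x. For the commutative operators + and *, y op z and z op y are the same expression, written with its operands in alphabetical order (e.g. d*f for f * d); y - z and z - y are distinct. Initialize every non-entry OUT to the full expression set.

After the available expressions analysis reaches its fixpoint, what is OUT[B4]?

Fixpoint table:
  B0:   IN={}   OUT={}
  B1:   IN={}   OUT={}
  B2:   IN={}   OUT={f+f}
  B3:   IN={f+f}   OUT={f+f}
  B4:   IN={f+f}   OUT={a-a}
  B5:   IN={a-a}   OUT={}
  B6:   IN={}   OUT={}

Merge at B4: IN[B4] = OUT[B3] = {f+f}
Applying B4's transfer function to that IN value gives OUT[B4] (row B4 above).

Answer: {a-a}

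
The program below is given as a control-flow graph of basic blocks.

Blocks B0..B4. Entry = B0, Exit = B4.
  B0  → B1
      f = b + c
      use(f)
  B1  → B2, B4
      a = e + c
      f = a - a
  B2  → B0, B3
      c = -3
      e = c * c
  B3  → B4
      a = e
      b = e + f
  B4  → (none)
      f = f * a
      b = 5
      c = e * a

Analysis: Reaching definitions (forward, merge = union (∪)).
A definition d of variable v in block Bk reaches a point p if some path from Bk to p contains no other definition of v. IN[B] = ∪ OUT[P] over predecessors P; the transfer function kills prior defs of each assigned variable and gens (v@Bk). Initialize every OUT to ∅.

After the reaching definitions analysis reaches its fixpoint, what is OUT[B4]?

Fixpoint table:
  B0:  IN={a@B1, c@B2, e@B2, f@B1}  OUT={a@B1, c@B2, e@B2, f@B0}
  B1:  IN={a@B1, c@B2, e@B2, f@B0}  OUT={a@B1, c@B2, e@B2, f@B1}
  B2:  IN={a@B1, c@B2, e@B2, f@B1}  OUT={a@B1, c@B2, e@B2, f@B1}
  B3:  IN={a@B1, c@B2, e@B2, f@B1}  OUT={a@B3, b@B3, c@B2, e@B2, f@B1}
  B4:  IN={a@B1, a@B3, b@B3, c@B2, e@B2, f@B1}  OUT={a@B1, a@B3, b@B4, c@B4, e@B2, f@B4}

Merge at B4: IN[B4] = OUT[B1] ⊔ OUT[B3] = {a@B1, a@B3, b@B3, c@B2, e@B2, f@B1}
Applying B4's transfer function to that IN value gives OUT[B4] (row B4 above).

Answer: {a@B1, a@B3, b@B4, c@B4, e@B2, f@B4}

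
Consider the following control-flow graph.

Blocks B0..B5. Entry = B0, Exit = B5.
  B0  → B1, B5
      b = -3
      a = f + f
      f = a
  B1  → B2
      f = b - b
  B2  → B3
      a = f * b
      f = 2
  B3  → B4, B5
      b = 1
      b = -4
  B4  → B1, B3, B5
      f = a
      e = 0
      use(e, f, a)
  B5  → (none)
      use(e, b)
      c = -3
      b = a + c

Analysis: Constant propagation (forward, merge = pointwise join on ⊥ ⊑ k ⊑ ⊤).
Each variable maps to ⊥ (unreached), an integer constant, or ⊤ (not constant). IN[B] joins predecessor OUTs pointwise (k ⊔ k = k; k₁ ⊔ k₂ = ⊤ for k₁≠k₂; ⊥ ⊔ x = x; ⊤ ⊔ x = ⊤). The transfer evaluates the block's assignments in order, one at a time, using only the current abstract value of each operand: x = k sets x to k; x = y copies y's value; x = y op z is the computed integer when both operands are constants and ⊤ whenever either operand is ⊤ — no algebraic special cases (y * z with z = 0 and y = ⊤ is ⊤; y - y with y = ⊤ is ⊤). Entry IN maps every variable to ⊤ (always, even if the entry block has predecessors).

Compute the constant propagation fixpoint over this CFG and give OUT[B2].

Answer: {a: ⊤, b: ⊤, c: ⊤, d: ⊤, e: ⊤, f: 2}

Working:
Converged values:
  B0:   IN=(all ⊤)   OUT={b:-3; rest ⊤}
  B1:   IN=(all ⊤)   OUT=(all ⊤)
  B2:   IN=(all ⊤)   OUT={f:2; rest ⊤}
  B3:   IN=(all ⊤)   OUT={b:-4; rest ⊤}
  B4:   IN={b:-4; rest ⊤}   OUT={b:-4, e:0; rest ⊤}
  B5:   IN=(all ⊤)   OUT={c:-3; rest ⊤}

Merge at B2: IN[B2] = OUT[B1] = {a: ⊤, b: ⊤, c: ⊤, d: ⊤, e: ⊤, f: ⊤}
Applying B2's transfer function to that IN value gives OUT[B2] (row B2 above).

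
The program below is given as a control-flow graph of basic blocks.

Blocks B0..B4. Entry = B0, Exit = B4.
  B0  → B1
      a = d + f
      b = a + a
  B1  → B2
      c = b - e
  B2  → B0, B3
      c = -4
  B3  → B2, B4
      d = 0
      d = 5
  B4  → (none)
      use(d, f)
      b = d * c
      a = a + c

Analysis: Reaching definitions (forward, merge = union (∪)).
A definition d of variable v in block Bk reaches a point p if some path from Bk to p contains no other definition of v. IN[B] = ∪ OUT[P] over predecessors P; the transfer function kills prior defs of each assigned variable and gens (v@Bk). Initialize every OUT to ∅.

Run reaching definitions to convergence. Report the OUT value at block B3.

Per-block solution:
  B0:   IN={a@B0, b@B0, c@B2, d@B3}   OUT={a@B0, b@B0, c@B2, d@B3}
  B1:   IN={a@B0, b@B0, c@B2, d@B3}   OUT={a@B0, b@B0, c@B1, d@B3}
  B2:   IN={a@B0, b@B0, c@B1, c@B2, d@B3}   OUT={a@B0, b@B0, c@B2, d@B3}
  B3:   IN={a@B0, b@B0, c@B2, d@B3}   OUT={a@B0, b@B0, c@B2, d@B3}
  B4:   IN={a@B0, b@B0, c@B2, d@B3}   OUT={a@B4, b@B4, c@B2, d@B3}

Merge at B3: IN[B3] = OUT[B2] = {a@B0, b@B0, c@B2, d@B3}
Applying B3's transfer function to that IN value gives OUT[B3] (row B3 above).

Answer: {a@B0, b@B0, c@B2, d@B3}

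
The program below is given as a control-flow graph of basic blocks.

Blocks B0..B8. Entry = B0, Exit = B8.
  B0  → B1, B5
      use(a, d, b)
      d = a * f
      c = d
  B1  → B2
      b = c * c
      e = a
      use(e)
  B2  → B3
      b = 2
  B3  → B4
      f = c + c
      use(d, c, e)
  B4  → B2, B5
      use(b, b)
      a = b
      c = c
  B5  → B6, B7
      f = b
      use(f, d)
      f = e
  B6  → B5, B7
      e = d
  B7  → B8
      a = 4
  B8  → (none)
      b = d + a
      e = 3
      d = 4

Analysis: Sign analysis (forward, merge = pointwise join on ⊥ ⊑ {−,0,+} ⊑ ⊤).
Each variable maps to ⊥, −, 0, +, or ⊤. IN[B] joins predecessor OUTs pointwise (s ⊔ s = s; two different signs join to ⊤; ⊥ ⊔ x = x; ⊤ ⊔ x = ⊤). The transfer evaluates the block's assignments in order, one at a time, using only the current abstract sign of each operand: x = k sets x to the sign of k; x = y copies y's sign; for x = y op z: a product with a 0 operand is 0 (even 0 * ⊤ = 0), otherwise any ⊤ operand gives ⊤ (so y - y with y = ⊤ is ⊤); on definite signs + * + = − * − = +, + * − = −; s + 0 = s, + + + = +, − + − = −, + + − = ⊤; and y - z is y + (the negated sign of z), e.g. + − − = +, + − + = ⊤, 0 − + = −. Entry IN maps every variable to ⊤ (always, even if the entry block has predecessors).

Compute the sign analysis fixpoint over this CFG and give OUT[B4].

Answer: {a: +, b: +, c: ⊤, d: ⊤, e: ⊤, f: ⊤}

Working:
Fixpoint table:
  B0: | IN=(all ⊤) | OUT=(all ⊤)
  B1: | IN=(all ⊤) | OUT=(all ⊤)
  B2: | IN=(all ⊤) | OUT={b:+; rest ⊤}
  B3: | IN={b:+; rest ⊤} | OUT={b:+; rest ⊤}
  B4: | IN={b:+; rest ⊤} | OUT={a:+, b:+; rest ⊤}
  B5: | IN=(all ⊤) | OUT=(all ⊤)
  B6: | IN=(all ⊤) | OUT=(all ⊤)
  B7: | IN=(all ⊤) | OUT={a:+; rest ⊤}
  B8: | IN={a:+; rest ⊤} | OUT={a:+, d:+, e:+; rest ⊤}

Merge at B4: IN[B4] = OUT[B3] = {a: ⊤, b: +, c: ⊤, d: ⊤, e: ⊤, f: ⊤}
Applying B4's transfer function to that IN value gives OUT[B4] (row B4 above).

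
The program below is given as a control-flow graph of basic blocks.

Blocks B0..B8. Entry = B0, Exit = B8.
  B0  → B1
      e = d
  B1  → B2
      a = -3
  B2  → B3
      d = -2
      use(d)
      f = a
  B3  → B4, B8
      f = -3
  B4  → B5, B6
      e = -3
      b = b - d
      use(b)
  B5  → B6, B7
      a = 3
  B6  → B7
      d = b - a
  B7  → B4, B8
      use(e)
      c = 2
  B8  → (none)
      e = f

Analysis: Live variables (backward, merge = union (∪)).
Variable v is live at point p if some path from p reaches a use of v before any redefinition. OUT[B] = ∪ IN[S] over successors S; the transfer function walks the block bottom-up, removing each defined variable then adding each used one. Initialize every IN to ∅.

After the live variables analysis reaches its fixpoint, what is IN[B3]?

Answer: {a, b, d}

Trace:
Converged values:
  B0:  IN={b, d}  OUT={b}
  B1:  IN={b}  OUT={a, b}
  B2:  IN={a, b}  OUT={a, b, d}
  B3:  IN={a, b, d}  OUT={a, b, d, f}
  B4:  IN={a, b, d, f}  OUT={a, b, d, e, f}
  B5:  IN={b, d, e, f}  OUT={a, b, d, e, f}
  B6:  IN={a, b, e, f}  OUT={a, b, d, e, f}
  B7:  IN={a, b, d, e, f}  OUT={a, b, d, f}
  B8:  IN={f}  OUT={}

Merge at B3: OUT[B3] = IN[B4] ⊔ IN[B8] = {a, b, d, f}
Applying B3's transfer function to that OUT value gives IN[B3] (row B3 above).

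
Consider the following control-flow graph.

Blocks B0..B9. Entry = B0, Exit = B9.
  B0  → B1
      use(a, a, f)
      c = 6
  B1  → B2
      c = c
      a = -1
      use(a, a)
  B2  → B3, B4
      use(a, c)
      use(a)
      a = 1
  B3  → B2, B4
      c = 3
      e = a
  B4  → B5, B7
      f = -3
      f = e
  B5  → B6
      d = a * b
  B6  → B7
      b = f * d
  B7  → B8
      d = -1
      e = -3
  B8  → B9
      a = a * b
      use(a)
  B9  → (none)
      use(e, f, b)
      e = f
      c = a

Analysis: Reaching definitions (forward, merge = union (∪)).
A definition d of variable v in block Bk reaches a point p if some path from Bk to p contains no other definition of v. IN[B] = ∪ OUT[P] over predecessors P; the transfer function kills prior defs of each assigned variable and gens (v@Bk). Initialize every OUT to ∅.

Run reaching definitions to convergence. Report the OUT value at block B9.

Per-block solution:
  B0:  IN={}  OUT={c@B0}
  B1:  IN={c@B0}  OUT={a@B1, c@B1}
  B2:  IN={a@B1, a@B2, c@B1, c@B3, e@B3}  OUT={a@B2, c@B1, c@B3, e@B3}
  B3:  IN={a@B2, c@B1, c@B3, e@B3}  OUT={a@B2, c@B3, e@B3}
  B4:  IN={a@B2, c@B1, c@B3, e@B3}  OUT={a@B2, c@B1, c@B3, e@B3, f@B4}
  B5:  IN={a@B2, c@B1, c@B3, e@B3, f@B4}  OUT={a@B2, c@B1, c@B3, d@B5, e@B3, f@B4}
  B6:  IN={a@B2, c@B1, c@B3, d@B5, e@B3, f@B4}  OUT={a@B2, b@B6, c@B1, c@B3, d@B5, e@B3, f@B4}
  B7:  IN={a@B2, b@B6, c@B1, c@B3, d@B5, e@B3, f@B4}  OUT={a@B2, b@B6, c@B1, c@B3, d@B7, e@B7, f@B4}
  B8:  IN={a@B2, b@B6, c@B1, c@B3, d@B7, e@B7, f@B4}  OUT={a@B8, b@B6, c@B1, c@B3, d@B7, e@B7, f@B4}
  B9:  IN={a@B8, b@B6, c@B1, c@B3, d@B7, e@B7, f@B4}  OUT={a@B8, b@B6, c@B9, d@B7, e@B9, f@B4}

Merge at B9: IN[B9] = OUT[B8] = {a@B8, b@B6, c@B1, c@B3, d@B7, e@B7, f@B4}
Applying B9's transfer function to that IN value gives OUT[B9] (row B9 above).

Answer: {a@B8, b@B6, c@B9, d@B7, e@B9, f@B4}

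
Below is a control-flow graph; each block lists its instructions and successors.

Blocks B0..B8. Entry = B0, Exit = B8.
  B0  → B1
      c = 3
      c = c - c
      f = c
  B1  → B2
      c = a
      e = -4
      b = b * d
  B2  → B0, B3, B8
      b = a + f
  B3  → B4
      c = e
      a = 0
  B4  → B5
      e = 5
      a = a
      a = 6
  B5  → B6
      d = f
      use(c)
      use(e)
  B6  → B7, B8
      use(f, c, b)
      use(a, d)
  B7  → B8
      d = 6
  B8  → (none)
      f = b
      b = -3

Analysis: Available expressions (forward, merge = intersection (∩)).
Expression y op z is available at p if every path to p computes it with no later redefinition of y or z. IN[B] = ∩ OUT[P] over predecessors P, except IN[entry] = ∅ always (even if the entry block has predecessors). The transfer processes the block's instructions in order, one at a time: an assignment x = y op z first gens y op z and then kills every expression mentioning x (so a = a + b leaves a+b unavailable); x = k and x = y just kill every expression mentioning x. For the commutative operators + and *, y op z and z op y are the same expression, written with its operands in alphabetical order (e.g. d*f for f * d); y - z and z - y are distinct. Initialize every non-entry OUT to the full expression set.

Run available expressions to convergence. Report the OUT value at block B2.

Fixpoint table:
  B0:   IN={}   OUT={}
  B1:   IN={}   OUT={}
  B2:   IN={}   OUT={a+f}
  B3:   IN={a+f}   OUT={}
  B4:   IN={}   OUT={}
  B5:   IN={}   OUT={}
  B6:   IN={}   OUT={}
  B7:   IN={}   OUT={}
  B8:   IN={}   OUT={}

Merge at B2: IN[B2] = OUT[B1] = {}
Applying B2's transfer function to that IN value gives OUT[B2] (row B2 above).

Answer: {a+f}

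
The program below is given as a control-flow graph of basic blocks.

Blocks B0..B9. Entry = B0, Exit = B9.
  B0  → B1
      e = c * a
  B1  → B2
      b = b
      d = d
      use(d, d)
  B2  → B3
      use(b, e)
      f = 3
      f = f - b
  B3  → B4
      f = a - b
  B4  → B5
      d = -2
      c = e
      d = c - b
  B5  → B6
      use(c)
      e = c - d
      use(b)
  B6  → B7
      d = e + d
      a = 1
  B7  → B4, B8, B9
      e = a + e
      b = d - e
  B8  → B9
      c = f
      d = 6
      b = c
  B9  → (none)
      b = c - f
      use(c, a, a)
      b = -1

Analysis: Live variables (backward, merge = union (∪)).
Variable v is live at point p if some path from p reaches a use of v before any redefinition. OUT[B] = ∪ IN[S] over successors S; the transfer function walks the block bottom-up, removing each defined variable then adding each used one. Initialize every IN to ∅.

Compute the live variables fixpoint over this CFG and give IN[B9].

Answer: {a, c, f}

Derivation:
Converged values:
  B0: | IN={a, b, c, d} | OUT={a, b, d, e}
  B1: | IN={a, b, d, e} | OUT={a, b, e}
  B2: | IN={a, b, e} | OUT={a, b, e}
  B3: | IN={a, b, e} | OUT={b, e, f}
  B4: | IN={b, e, f} | OUT={b, c, d, f}
  B5: | IN={b, c, d, f} | OUT={c, d, e, f}
  B6: | IN={c, d, e, f} | OUT={a, c, d, e, f}
  B7: | IN={a, c, d, e, f} | OUT={a, b, c, e, f}
  B8: | IN={a, f} | OUT={a, c, f}
  B9: | IN={a, c, f} | OUT={}

B9 is the boundary node: OUT[B9] = {}
Applying B9's transfer function to that OUT value gives IN[B9] (row B9 above).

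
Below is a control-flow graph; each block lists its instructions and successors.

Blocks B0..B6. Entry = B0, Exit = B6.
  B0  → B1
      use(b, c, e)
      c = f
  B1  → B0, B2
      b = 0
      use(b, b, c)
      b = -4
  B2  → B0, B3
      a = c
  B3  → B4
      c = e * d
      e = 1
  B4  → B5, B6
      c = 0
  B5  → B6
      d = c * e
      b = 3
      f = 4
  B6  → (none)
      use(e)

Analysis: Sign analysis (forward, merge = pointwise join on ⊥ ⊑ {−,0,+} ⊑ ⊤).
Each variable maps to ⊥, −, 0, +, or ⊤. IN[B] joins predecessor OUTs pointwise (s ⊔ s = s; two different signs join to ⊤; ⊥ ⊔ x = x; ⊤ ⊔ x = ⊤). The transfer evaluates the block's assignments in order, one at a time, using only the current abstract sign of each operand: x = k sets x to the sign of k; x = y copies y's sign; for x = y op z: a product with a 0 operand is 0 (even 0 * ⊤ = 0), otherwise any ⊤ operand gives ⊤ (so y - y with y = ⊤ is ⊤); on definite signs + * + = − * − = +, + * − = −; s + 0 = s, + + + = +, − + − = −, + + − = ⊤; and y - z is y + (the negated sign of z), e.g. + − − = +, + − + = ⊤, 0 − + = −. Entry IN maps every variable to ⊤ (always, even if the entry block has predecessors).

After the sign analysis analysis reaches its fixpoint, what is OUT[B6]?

Answer: {a: ⊤, b: ⊤, c: 0, d: ⊤, e: +, f: ⊤}

Trace:
Converged values:
  B0: | IN=(all ⊤) | OUT=(all ⊤)
  B1: | IN=(all ⊤) | OUT={b:-; rest ⊤}
  B2: | IN={b:-; rest ⊤} | OUT={b:-; rest ⊤}
  B3: | IN={b:-; rest ⊤} | OUT={b:-, e:+; rest ⊤}
  B4: | IN={b:-, e:+; rest ⊤} | OUT={b:-, c:0, e:+; rest ⊤}
  B5: | IN={b:-, c:0, e:+; rest ⊤} | OUT={b:+, c:0, d:0, e:+, f:+; rest ⊤}
  B6: | IN={c:0, e:+; rest ⊤} | OUT={c:0, e:+; rest ⊤}

Merge at B6: IN[B6] = OUT[B4] ⊔ OUT[B5] = {a: ⊤, b: ⊤, c: 0, d: ⊤, e: +, f: ⊤}
Applying B6's transfer function to that IN value gives OUT[B6] (row B6 above).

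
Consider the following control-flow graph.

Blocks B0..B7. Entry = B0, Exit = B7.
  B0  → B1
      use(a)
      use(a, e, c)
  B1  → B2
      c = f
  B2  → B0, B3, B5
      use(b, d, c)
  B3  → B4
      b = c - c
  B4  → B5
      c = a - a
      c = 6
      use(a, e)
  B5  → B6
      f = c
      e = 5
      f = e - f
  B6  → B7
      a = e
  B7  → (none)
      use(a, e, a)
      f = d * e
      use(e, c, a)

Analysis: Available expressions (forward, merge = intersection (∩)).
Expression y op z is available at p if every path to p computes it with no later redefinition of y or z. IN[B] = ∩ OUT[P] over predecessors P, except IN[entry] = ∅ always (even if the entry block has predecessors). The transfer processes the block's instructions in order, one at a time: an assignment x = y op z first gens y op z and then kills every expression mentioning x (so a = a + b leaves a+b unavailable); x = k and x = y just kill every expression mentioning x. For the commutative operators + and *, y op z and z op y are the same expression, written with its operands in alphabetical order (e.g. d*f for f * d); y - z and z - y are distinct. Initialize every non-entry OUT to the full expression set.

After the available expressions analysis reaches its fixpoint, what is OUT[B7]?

Converged values:
  B0:  IN={}  OUT={}
  B1:  IN={}  OUT={}
  B2:  IN={}  OUT={}
  B3:  IN={}  OUT={c-c}
  B4:  IN={c-c}  OUT={a-a}
  B5:  IN={}  OUT={}
  B6:  IN={}  OUT={}
  B7:  IN={}  OUT={d*e}

Merge at B7: IN[B7] = OUT[B6] = {}
Applying B7's transfer function to that IN value gives OUT[B7] (row B7 above).

Answer: {d*e}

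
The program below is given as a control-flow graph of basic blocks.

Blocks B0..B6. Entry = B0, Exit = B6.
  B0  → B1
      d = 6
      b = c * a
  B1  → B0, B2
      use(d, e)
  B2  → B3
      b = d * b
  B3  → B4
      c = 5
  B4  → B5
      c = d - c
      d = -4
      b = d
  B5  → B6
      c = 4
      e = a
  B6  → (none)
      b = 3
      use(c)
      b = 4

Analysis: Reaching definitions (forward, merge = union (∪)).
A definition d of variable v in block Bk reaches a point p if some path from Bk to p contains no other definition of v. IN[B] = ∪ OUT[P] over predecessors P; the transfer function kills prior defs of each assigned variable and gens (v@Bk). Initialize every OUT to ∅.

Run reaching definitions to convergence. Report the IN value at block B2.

Answer: {b@B0, d@B0}

Derivation:
Fixpoint table:
  B0: | IN={b@B0, d@B0} | OUT={b@B0, d@B0}
  B1: | IN={b@B0, d@B0} | OUT={b@B0, d@B0}
  B2: | IN={b@B0, d@B0} | OUT={b@B2, d@B0}
  B3: | IN={b@B2, d@B0} | OUT={b@B2, c@B3, d@B0}
  B4: | IN={b@B2, c@B3, d@B0} | OUT={b@B4, c@B4, d@B4}
  B5: | IN={b@B4, c@B4, d@B4} | OUT={b@B4, c@B5, d@B4, e@B5}
  B6: | IN={b@B4, c@B5, d@B4, e@B5} | OUT={b@B6, c@B5, d@B4, e@B5}

Merge at B2: IN[B2] = OUT[B1] = {b@B0, d@B0}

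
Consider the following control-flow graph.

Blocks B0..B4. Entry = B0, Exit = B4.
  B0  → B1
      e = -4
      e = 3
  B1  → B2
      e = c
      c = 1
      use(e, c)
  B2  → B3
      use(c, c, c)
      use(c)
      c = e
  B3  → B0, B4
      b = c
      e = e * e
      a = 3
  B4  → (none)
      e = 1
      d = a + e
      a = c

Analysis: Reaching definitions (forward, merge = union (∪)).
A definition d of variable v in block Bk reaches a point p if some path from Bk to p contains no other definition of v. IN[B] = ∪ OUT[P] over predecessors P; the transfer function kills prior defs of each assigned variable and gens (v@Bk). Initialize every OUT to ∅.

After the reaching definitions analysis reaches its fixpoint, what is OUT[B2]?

Converged values:
  B0:   IN={a@B3, b@B3, c@B2, e@B3}   OUT={a@B3, b@B3, c@B2, e@B0}
  B1:   IN={a@B3, b@B3, c@B2, e@B0}   OUT={a@B3, b@B3, c@B1, e@B1}
  B2:   IN={a@B3, b@B3, c@B1, e@B1}   OUT={a@B3, b@B3, c@B2, e@B1}
  B3:   IN={a@B3, b@B3, c@B2, e@B1}   OUT={a@B3, b@B3, c@B2, e@B3}
  B4:   IN={a@B3, b@B3, c@B2, e@B3}   OUT={a@B4, b@B3, c@B2, d@B4, e@B4}

Merge at B2: IN[B2] = OUT[B1] = {a@B3, b@B3, c@B1, e@B1}
Applying B2's transfer function to that IN value gives OUT[B2] (row B2 above).

Answer: {a@B3, b@B3, c@B2, e@B1}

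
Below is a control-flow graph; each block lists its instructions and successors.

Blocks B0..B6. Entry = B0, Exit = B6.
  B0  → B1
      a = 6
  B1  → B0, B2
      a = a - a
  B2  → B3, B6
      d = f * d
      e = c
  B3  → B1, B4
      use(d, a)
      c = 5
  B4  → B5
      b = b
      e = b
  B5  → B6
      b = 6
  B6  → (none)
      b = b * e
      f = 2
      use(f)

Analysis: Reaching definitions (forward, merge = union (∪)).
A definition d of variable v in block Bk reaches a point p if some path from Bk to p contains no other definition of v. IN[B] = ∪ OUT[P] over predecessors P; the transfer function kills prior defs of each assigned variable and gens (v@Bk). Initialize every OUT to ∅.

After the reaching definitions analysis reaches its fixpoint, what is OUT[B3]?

Fixpoint table:
  B0:  IN={a@B1, c@B3, d@B2, e@B2}  OUT={a@B0, c@B3, d@B2, e@B2}
  B1:  IN={a@B0, a@B1, c@B3, d@B2, e@B2}  OUT={a@B1, c@B3, d@B2, e@B2}
  B2:  IN={a@B1, c@B3, d@B2, e@B2}  OUT={a@B1, c@B3, d@B2, e@B2}
  B3:  IN={a@B1, c@B3, d@B2, e@B2}  OUT={a@B1, c@B3, d@B2, e@B2}
  B4:  IN={a@B1, c@B3, d@B2, e@B2}  OUT={a@B1, b@B4, c@B3, d@B2, e@B4}
  B5:  IN={a@B1, b@B4, c@B3, d@B2, e@B4}  OUT={a@B1, b@B5, c@B3, d@B2, e@B4}
  B6:  IN={a@B1, b@B5, c@B3, d@B2, e@B2, e@B4}  OUT={a@B1, b@B6, c@B3, d@B2, e@B2, e@B4, f@B6}

Merge at B3: IN[B3] = OUT[B2] = {a@B1, c@B3, d@B2, e@B2}
Applying B3's transfer function to that IN value gives OUT[B3] (row B3 above).

Answer: {a@B1, c@B3, d@B2, e@B2}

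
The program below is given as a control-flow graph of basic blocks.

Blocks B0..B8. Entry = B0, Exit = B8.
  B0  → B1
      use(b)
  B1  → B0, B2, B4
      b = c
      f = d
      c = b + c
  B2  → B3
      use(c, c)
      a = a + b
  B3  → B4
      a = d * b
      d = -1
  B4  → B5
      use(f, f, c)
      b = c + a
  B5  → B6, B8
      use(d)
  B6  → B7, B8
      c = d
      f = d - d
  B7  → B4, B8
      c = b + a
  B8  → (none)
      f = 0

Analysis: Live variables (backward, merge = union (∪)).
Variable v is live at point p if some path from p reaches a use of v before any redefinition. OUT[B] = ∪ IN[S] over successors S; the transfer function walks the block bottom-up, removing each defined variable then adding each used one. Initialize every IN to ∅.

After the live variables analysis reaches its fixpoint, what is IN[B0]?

Answer: {a, b, c, d}

Working:
Converged values:
  B0:  IN={a, b, c, d}  OUT={a, c, d}
  B1:  IN={a, c, d}  OUT={a, b, c, d, f}
  B2:  IN={a, b, c, d, f}  OUT={b, c, d, f}
  B3:  IN={b, c, d, f}  OUT={a, c, d, f}
  B4:  IN={a, c, d, f}  OUT={a, b, d}
  B5:  IN={a, b, d}  OUT={a, b, d}
  B6:  IN={a, b, d}  OUT={a, b, d, f}
  B7:  IN={a, b, d, f}  OUT={a, c, d, f}
  B8:  IN={}  OUT={}

Merge at B0: OUT[B0] = IN[B1] = {a, c, d}
Applying B0's transfer function to that OUT value gives IN[B0] (row B0 above).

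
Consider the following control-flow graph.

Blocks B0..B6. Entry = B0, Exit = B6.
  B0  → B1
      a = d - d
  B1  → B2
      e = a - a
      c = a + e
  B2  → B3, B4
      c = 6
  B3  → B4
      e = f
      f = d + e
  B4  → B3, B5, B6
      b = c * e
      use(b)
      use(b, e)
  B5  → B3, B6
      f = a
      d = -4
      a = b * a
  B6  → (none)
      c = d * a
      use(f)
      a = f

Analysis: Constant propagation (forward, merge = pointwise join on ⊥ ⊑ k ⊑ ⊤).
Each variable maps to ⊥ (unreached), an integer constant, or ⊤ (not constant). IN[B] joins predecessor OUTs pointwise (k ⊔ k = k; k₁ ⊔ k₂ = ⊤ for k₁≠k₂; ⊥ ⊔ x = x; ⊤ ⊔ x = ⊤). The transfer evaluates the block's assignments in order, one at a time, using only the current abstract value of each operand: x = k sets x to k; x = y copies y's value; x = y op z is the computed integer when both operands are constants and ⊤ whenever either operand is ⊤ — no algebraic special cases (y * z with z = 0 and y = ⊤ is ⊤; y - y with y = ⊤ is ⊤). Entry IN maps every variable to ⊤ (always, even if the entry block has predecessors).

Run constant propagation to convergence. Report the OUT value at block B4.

Per-block solution:
  B0:  IN=(all ⊤)  OUT=(all ⊤)
  B1:  IN=(all ⊤)  OUT=(all ⊤)
  B2:  IN=(all ⊤)  OUT={c:6; rest ⊤}
  B3:  IN={c:6; rest ⊤}  OUT={c:6; rest ⊤}
  B4:  IN={c:6; rest ⊤}  OUT={c:6; rest ⊤}
  B5:  IN={c:6; rest ⊤}  OUT={c:6, d:-4; rest ⊤}
  B6:  IN={c:6; rest ⊤}  OUT=(all ⊤)

Merge at B4: IN[B4] = OUT[B2] ⊔ OUT[B3] = {a: ⊤, b: ⊤, c: 6, d: ⊤, e: ⊤, f: ⊤}
Applying B4's transfer function to that IN value gives OUT[B4] (row B4 above).

Answer: {a: ⊤, b: ⊤, c: 6, d: ⊤, e: ⊤, f: ⊤}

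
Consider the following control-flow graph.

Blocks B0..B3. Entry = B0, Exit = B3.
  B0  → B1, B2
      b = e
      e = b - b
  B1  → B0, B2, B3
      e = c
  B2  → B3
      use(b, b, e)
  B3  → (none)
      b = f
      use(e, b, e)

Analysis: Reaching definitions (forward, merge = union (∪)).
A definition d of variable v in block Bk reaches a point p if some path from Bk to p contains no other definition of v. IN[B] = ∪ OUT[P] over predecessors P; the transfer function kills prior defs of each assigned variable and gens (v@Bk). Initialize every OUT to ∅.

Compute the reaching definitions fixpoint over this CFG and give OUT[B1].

Answer: {b@B0, e@B1}

Working:
Fixpoint table:
  B0: | IN={b@B0, e@B1} | OUT={b@B0, e@B0}
  B1: | IN={b@B0, e@B0} | OUT={b@B0, e@B1}
  B2: | IN={b@B0, e@B0, e@B1} | OUT={b@B0, e@B0, e@B1}
  B3: | IN={b@B0, e@B0, e@B1} | OUT={b@B3, e@B0, e@B1}

Merge at B1: IN[B1] = OUT[B0] = {b@B0, e@B0}
Applying B1's transfer function to that IN value gives OUT[B1] (row B1 above).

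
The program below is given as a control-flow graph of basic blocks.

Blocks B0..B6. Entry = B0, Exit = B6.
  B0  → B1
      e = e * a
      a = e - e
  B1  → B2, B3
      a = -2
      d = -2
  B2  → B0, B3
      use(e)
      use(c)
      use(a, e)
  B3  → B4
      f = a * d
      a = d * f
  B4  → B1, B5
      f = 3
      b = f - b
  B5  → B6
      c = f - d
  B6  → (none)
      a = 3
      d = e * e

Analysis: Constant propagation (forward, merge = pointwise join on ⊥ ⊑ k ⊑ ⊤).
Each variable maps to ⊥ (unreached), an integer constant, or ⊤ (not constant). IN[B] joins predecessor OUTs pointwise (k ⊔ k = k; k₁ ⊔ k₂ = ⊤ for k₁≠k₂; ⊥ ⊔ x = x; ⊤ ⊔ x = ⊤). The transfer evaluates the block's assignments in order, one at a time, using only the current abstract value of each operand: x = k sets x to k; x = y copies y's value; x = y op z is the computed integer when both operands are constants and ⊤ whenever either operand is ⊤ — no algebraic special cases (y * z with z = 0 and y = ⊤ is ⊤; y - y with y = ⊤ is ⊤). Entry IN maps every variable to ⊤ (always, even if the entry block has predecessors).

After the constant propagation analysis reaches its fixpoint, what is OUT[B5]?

Fixpoint table:
  B0:  IN=(all ⊤)  OUT=(all ⊤)
  B1:  IN=(all ⊤)  OUT={a:-2, d:-2; rest ⊤}
  B2:  IN={a:-2, d:-2; rest ⊤}  OUT={a:-2, d:-2; rest ⊤}
  B3:  IN={a:-2, d:-2; rest ⊤}  OUT={a:-8, d:-2, f:4; rest ⊤}
  B4:  IN={a:-8, d:-2, f:4; rest ⊤}  OUT={a:-8, d:-2, f:3; rest ⊤}
  B5:  IN={a:-8, d:-2, f:3; rest ⊤}  OUT={a:-8, c:5, d:-2, f:3; rest ⊤}
  B6:  IN={a:-8, c:5, d:-2, f:3; rest ⊤}  OUT={a:3, c:5, f:3; rest ⊤}

Merge at B5: IN[B5] = OUT[B4] = {a: -8, b: ⊤, c: ⊤, d: -2, e: ⊤, f: 3}
Applying B5's transfer function to that IN value gives OUT[B5] (row B5 above).

Answer: {a: -8, b: ⊤, c: 5, d: -2, e: ⊤, f: 3}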